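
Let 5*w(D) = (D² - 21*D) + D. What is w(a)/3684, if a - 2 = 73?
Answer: 275/1228 ≈ 0.22394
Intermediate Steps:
a = 75 (a = 2 + 73 = 75)
w(D) = -4*D + D²/5 (w(D) = ((D² - 21*D) + D)/5 = (D² - 20*D)/5 = -4*D + D²/5)
w(a)/3684 = ((⅕)*75*(-20 + 75))/3684 = ((⅕)*75*55)*(1/3684) = 825*(1/3684) = 275/1228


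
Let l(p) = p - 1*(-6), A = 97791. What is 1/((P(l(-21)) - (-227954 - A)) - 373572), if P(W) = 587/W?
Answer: -15/717992 ≈ -2.0892e-5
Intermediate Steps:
l(p) = 6 + p (l(p) = p + 6 = 6 + p)
1/((P(l(-21)) - (-227954 - A)) - 373572) = 1/((587/(6 - 21) - (-227954 - 1*97791)) - 373572) = 1/((587/(-15) - (-227954 - 97791)) - 373572) = 1/((587*(-1/15) - 1*(-325745)) - 373572) = 1/((-587/15 + 325745) - 373572) = 1/(4885588/15 - 373572) = 1/(-717992/15) = -15/717992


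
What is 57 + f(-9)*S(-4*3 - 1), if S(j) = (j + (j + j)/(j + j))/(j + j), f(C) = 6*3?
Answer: 849/13 ≈ 65.308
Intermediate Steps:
f(C) = 18
S(j) = (1 + j)/(2*j) (S(j) = (j + (2*j)/((2*j)))/((2*j)) = (j + (2*j)*(1/(2*j)))*(1/(2*j)) = (j + 1)*(1/(2*j)) = (1 + j)*(1/(2*j)) = (1 + j)/(2*j))
57 + f(-9)*S(-4*3 - 1) = 57 + 18*((1 + (-4*3 - 1))/(2*(-4*3 - 1))) = 57 + 18*((1 + (-12 - 1))/(2*(-12 - 1))) = 57 + 18*((½)*(1 - 13)/(-13)) = 57 + 18*((½)*(-1/13)*(-12)) = 57 + 18*(6/13) = 57 + 108/13 = 849/13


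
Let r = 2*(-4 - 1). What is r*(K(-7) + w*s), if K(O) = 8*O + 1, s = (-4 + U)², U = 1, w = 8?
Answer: -170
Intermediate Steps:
s = 9 (s = (-4 + 1)² = (-3)² = 9)
r = -10 (r = 2*(-5) = -10)
K(O) = 1 + 8*O
r*(K(-7) + w*s) = -10*((1 + 8*(-7)) + 8*9) = -10*((1 - 56) + 72) = -10*(-55 + 72) = -10*17 = -170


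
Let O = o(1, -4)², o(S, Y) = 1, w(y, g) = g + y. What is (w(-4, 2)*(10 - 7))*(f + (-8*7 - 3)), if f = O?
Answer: 348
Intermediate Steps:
O = 1 (O = 1² = 1)
f = 1
(w(-4, 2)*(10 - 7))*(f + (-8*7 - 3)) = ((2 - 4)*(10 - 7))*(1 + (-8*7 - 3)) = (-2*3)*(1 + (-56 - 3)) = -6*(1 - 59) = -6*(-58) = 348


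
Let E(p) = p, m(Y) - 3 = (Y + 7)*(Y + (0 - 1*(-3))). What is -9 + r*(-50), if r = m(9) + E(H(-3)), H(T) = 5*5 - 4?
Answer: -10809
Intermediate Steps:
H(T) = 21 (H(T) = 25 - 4 = 21)
m(Y) = 3 + (3 + Y)*(7 + Y) (m(Y) = 3 + (Y + 7)*(Y + (0 - 1*(-3))) = 3 + (7 + Y)*(Y + (0 + 3)) = 3 + (7 + Y)*(Y + 3) = 3 + (7 + Y)*(3 + Y) = 3 + (3 + Y)*(7 + Y))
r = 216 (r = (24 + 9² + 10*9) + 21 = (24 + 81 + 90) + 21 = 195 + 21 = 216)
-9 + r*(-50) = -9 + 216*(-50) = -9 - 10800 = -10809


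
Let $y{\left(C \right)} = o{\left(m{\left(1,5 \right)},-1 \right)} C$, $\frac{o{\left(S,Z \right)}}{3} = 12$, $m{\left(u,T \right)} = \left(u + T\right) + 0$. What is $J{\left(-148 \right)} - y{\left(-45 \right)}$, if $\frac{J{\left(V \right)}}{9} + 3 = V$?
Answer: $261$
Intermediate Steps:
$m{\left(u,T \right)} = T + u$ ($m{\left(u,T \right)} = \left(T + u\right) + 0 = T + u$)
$J{\left(V \right)} = -27 + 9 V$
$o{\left(S,Z \right)} = 36$ ($o{\left(S,Z \right)} = 3 \cdot 12 = 36$)
$y{\left(C \right)} = 36 C$
$J{\left(-148 \right)} - y{\left(-45 \right)} = \left(-27 + 9 \left(-148\right)\right) - 36 \left(-45\right) = \left(-27 - 1332\right) - -1620 = -1359 + 1620 = 261$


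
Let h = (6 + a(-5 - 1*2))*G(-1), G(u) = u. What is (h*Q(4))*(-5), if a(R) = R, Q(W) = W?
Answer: -20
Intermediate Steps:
h = 1 (h = (6 + (-5 - 1*2))*(-1) = (6 + (-5 - 2))*(-1) = (6 - 7)*(-1) = -1*(-1) = 1)
(h*Q(4))*(-5) = (1*4)*(-5) = 4*(-5) = -20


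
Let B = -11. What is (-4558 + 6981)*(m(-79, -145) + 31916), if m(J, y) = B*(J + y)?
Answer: 83302740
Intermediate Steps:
m(J, y) = -11*J - 11*y (m(J, y) = -11*(J + y) = -11*J - 11*y)
(-4558 + 6981)*(m(-79, -145) + 31916) = (-4558 + 6981)*((-11*(-79) - 11*(-145)) + 31916) = 2423*((869 + 1595) + 31916) = 2423*(2464 + 31916) = 2423*34380 = 83302740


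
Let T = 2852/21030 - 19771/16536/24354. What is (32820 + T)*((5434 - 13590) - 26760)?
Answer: -404383709414321309197/352881423180 ≈ -1.1459e+9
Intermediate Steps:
T = 191355870293/1411525692720 (T = 2852*(1/21030) - 19771*1/16536*(1/24354) = 1426/10515 - 19771/16536*1/24354 = 1426/10515 - 19771/402717744 = 191355870293/1411525692720 ≈ 0.13557)
(32820 + T)*((5434 - 13590) - 26760) = (32820 + 191355870293/1411525692720)*((5434 - 13590) - 26760) = 46326464590940693*(-8156 - 26760)/1411525692720 = (46326464590940693/1411525692720)*(-34916) = -404383709414321309197/352881423180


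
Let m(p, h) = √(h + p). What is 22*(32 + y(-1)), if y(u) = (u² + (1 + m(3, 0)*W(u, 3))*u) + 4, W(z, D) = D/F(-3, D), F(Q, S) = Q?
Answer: 792 + 22*√3 ≈ 830.11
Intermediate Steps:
W(z, D) = -D/3 (W(z, D) = D/(-3) = D*(-⅓) = -D/3)
y(u) = 4 + u² + u*(1 - √3) (y(u) = (u² + (1 + √(0 + 3)*(-⅓*3))*u) + 4 = (u² + (1 + √3*(-1))*u) + 4 = (u² + (1 - √3)*u) + 4 = (u² + u*(1 - √3)) + 4 = 4 + u² + u*(1 - √3))
22*(32 + y(-1)) = 22*(32 + (4 - 1 + (-1)² - 1*(-1)*√3)) = 22*(32 + (4 - 1 + 1 + √3)) = 22*(32 + (4 + √3)) = 22*(36 + √3) = 792 + 22*√3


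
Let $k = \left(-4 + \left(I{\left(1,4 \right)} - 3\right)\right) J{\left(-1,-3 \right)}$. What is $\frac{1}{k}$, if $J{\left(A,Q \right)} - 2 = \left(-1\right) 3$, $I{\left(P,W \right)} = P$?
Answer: $\frac{1}{6} \approx 0.16667$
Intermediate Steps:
$J{\left(A,Q \right)} = -1$ ($J{\left(A,Q \right)} = 2 - 3 = -1$)
$k = 6$ ($k = \left(-4 + \left(1 - 3\right)\right) \left(-1\right) = \left(-4 - 2\right) \left(-1\right) = \left(-6\right) \left(-1\right) = 6$)
$\frac{1}{k} = \frac{1}{6}$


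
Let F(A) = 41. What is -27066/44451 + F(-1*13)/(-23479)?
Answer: -212435035/347888343 ≈ -0.61064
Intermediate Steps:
-27066/44451 + F(-1*13)/(-23479) = -27066/44451 + 41/(-23479) = -27066*1/44451 + 41*(-1/23479) = -9022/14817 - 41/23479 = -212435035/347888343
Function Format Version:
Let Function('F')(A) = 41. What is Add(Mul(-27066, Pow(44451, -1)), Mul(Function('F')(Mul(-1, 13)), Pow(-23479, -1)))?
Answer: Rational(-212435035, 347888343) ≈ -0.61064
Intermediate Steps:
Add(Mul(-27066, Pow(44451, -1)), Mul(Function('F')(Mul(-1, 13)), Pow(-23479, -1))) = Add(Mul(-27066, Pow(44451, -1)), Mul(41, Pow(-23479, -1))) = Add(Mul(-27066, Rational(1, 44451)), Mul(41, Rational(-1, 23479))) = Add(Rational(-9022, 14817), Rational(-41, 23479)) = Rational(-212435035, 347888343)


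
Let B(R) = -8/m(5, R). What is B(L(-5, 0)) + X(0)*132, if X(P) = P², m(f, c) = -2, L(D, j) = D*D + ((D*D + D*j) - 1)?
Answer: 4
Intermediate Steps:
L(D, j) = -1 + 2*D² + D*j (L(D, j) = D² + ((D² + D*j) - 1) = D² + (-1 + D² + D*j) = -1 + 2*D² + D*j)
B(R) = 4 (B(R) = -8/(-2) = -8*(-½) = 4)
B(L(-5, 0)) + X(0)*132 = 4 + 0²*132 = 4 + 0*132 = 4 + 0 = 4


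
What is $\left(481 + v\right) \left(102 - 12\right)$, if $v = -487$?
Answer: $-540$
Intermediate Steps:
$\left(481 + v\right) \left(102 - 12\right) = \left(481 - 487\right) \left(102 - 12\right) = \left(-6\right) 90 = -540$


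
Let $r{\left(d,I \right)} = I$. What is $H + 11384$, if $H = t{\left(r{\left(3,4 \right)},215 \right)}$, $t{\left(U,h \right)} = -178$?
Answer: $11206$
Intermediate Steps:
$H = -178$
$H + 11384 = -178 + 11384 = 11206$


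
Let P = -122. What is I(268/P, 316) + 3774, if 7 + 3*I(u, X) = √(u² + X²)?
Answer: 11315/3 + 2*√92895533/183 ≈ 3877.0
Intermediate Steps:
I(u, X) = -7/3 + √(X² + u²)/3 (I(u, X) = -7/3 + √(u² + X²)/3 = -7/3 + √(X² + u²)/3)
I(268/P, 316) + 3774 = (-7/3 + √(316² + (268/(-122))²)/3) + 3774 = (-7/3 + √(99856 + (268*(-1/122))²)/3) + 3774 = (-7/3 + √(99856 + (-134/61)²)/3) + 3774 = (-7/3 + √(99856 + 17956/3721)/3) + 3774 = (-7/3 + √(371582132/3721)/3) + 3774 = (-7/3 + (2*√92895533/61)/3) + 3774 = (-7/3 + 2*√92895533/183) + 3774 = 11315/3 + 2*√92895533/183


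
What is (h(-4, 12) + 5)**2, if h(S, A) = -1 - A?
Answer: 64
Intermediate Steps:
(h(-4, 12) + 5)**2 = ((-1 - 1*12) + 5)**2 = ((-1 - 12) + 5)**2 = (-13 + 5)**2 = (-8)**2 = 64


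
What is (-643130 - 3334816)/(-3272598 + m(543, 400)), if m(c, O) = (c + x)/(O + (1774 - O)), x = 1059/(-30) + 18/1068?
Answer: 1570154955390/1291743406603 ≈ 1.2155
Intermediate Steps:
x = -15701/445 (x = 1059*(-1/30) + 18*(1/1068) = -353/10 + 3/178 = -15701/445 ≈ -35.283)
m(c, O) = -15701/789430 + c/1774 (m(c, O) = (c - 15701/445)/(O + (1774 - O)) = (-15701/445 + c)/1774 = (-15701/445 + c)*(1/1774) = -15701/789430 + c/1774)
(-643130 - 3334816)/(-3272598 + m(543, 400)) = (-643130 - 3334816)/(-3272598 + (-15701/789430 + (1/1774)*543)) = -3977946/(-3272598 + (-15701/789430 + 543/1774)) = -3977946/(-3272598 + 112967/394715) = -3977946/(-1291743406603/394715) = -3977946*(-394715/1291743406603) = 1570154955390/1291743406603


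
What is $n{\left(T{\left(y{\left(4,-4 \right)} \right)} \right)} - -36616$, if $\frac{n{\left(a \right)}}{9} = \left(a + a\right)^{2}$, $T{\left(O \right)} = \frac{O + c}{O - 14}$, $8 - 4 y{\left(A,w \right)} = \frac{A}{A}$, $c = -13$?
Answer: $\frac{87987916}{2401} \approx 36646.0$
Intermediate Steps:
$y{\left(A,w \right)} = \frac{7}{4}$ ($y{\left(A,w \right)} = 2 - \frac{A \frac{1}{A}}{4} = 2 - \frac{1}{4} = \frac{7}{4}$)
$T{\left(O \right)} = \frac{-13 + O}{-14 + O}$ ($T{\left(O \right)} = \frac{O - 13}{O - 14} = \frac{-13 + O}{-14 + O}$)
$n{\left(a \right)} = 36 a^{2}$ ($n{\left(a \right)} = 9 \left(a + a\right)^{2} = 9 \left(2 a\right)^{2} = 9 \cdot 4 a^{2} = 36 a^{2}$)
$n{\left(T{\left(y{\left(4,-4 \right)} \right)} \right)} - -36616 = 36 \left(\frac{-13 + \frac{7}{4}}{-14 + \frac{7}{4}}\right)^{2} - -36616 = 36 \left(\frac{1}{- \frac{49}{4}} \left(- \frac{45}{4}\right)\right)^{2} + 36616 = 36 \left(\left(- \frac{4}{49}\right) \left(- \frac{45}{4}\right)\right)^{2} + 36616 = 36 \left(\frac{45}{49}\right)^{2} + 36616 = 36 \cdot \frac{2025}{2401} + 36616 = \frac{72900}{2401} + 36616 = \frac{87987916}{2401}$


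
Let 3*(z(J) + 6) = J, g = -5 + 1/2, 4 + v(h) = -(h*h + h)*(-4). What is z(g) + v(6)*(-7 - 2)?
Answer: -2967/2 ≈ -1483.5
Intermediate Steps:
v(h) = -4 + 4*h + 4*h² (v(h) = -4 - (h*h + h)*(-4) = -4 - (h² + h)*(-4) = -4 - (h + h²)*(-4) = -4 - (-4*h - 4*h²) = -4 + (4*h + 4*h²) = -4 + 4*h + 4*h²)
g = -9/2 (g = -5 + ½ = -9/2 ≈ -4.5000)
z(J) = -6 + J/3
z(g) + v(6)*(-7 - 2) = (-6 + (⅓)*(-9/2)) + (-4 + 4*6 + 4*6²)*(-7 - 2) = (-6 - 3/2) + (-4 + 24 + 4*36)*(-9) = -15/2 + (-4 + 24 + 144)*(-9) = -15/2 + 164*(-9) = -15/2 - 1476 = -2967/2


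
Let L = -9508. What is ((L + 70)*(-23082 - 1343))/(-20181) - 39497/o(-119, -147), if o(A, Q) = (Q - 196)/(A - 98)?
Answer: -1714542477/47089 ≈ -36411.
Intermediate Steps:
o(A, Q) = (-196 + Q)/(-98 + A)
((L + 70)*(-23082 - 1343))/(-20181) - 39497/o(-119, -147) = ((-9508 + 70)*(-23082 - 1343))/(-20181) - 39497*(-98 - 119)/(-196 - 147) = -9438*(-24425)*(-1/20181) - 39497/(-343/(-217)) = 230523150*(-1/20181) - 39497/((-1/217*(-343))) = -76841050/6727 - 39497/49/31 = -76841050/6727 - 39497*31/49 = -76841050/6727 - 1224407/49 = -1714542477/47089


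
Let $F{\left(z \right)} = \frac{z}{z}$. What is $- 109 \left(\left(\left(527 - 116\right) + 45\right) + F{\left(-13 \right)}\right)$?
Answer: $-49813$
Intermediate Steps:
$F{\left(z \right)} = 1$
$- 109 \left(\left(\left(527 - 116\right) + 45\right) + F{\left(-13 \right)}\right) = - 109 \left(\left(\left(527 - 116\right) + 45\right) + 1\right) = - 109 \left(\left(411 + 45\right) + 1\right) = - 109 \left(456 + 1\right) = \left(-109\right) 457 = -49813$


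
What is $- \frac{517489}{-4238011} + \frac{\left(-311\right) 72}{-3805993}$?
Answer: $\frac{2064457053889}{16129840199923} \approx 0.12799$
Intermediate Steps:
$- \frac{517489}{-4238011} + \frac{\left(-311\right) 72}{-3805993} = \left(-517489\right) \left(- \frac{1}{4238011}\right) - - \frac{22392}{3805993} = \frac{517489}{4238011} + \frac{22392}{3805993} = \frac{2064457053889}{16129840199923}$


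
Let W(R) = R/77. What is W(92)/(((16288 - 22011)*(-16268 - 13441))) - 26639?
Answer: -348754983952129/13091894739 ≈ -26639.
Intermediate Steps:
W(R) = R/77 (W(R) = R*(1/77) = R/77)
W(92)/(((16288 - 22011)*(-16268 - 13441))) - 26639 = ((1/77)*92)/(((16288 - 22011)*(-16268 - 13441))) - 26639 = 92/(77*((-5723*(-29709)))) - 26639 = (92/77)/170024607 - 26639 = (92/77)*(1/170024607) - 26639 = 92/13091894739 - 26639 = -348754983952129/13091894739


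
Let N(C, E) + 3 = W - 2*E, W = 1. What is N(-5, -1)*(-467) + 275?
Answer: 275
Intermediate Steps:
N(C, E) = -2 - 2*E (N(C, E) = -3 + (1 - 2*E) = -2 - 2*E)
N(-5, -1)*(-467) + 275 = (-2 - 2*(-1))*(-467) + 275 = (-2 + 2)*(-467) + 275 = 0*(-467) + 275 = 0 + 275 = 275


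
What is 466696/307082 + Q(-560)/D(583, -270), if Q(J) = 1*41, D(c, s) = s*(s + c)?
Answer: 19713944299/12975749910 ≈ 1.5193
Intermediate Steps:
D(c, s) = s*(c + s)
Q(J) = 41
466696/307082 + Q(-560)/D(583, -270) = 466696/307082 + 41/((-270*(583 - 270))) = 466696*(1/307082) + 41/((-270*313)) = 233348/153541 + 41/(-84510) = 233348/153541 + 41*(-1/84510) = 233348/153541 - 41/84510 = 19713944299/12975749910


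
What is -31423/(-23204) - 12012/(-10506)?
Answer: 101476081/40630204 ≈ 2.4976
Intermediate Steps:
-31423/(-23204) - 12012/(-10506) = -31423*(-1/23204) - 12012*(-1/10506) = 31423/23204 + 2002/1751 = 101476081/40630204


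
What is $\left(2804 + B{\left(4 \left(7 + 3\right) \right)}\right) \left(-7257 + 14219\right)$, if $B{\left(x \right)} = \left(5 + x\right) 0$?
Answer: $19521448$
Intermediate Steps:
$B{\left(x \right)} = 0$
$\left(2804 + B{\left(4 \left(7 + 3\right) \right)}\right) \left(-7257 + 14219\right) = \left(2804 + 0\right) \left(-7257 + 14219\right) = 2804 \cdot 6962 = 19521448$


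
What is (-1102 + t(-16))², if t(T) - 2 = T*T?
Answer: 712336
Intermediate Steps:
t(T) = 2 + T² (t(T) = 2 + T*T = 2 + T²)
(-1102 + t(-16))² = (-1102 + (2 + (-16)²))² = (-1102 + (2 + 256))² = (-1102 + 258)² = (-844)² = 712336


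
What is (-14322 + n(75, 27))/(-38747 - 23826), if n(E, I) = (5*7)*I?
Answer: 273/1277 ≈ 0.21378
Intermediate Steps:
n(E, I) = 35*I
(-14322 + n(75, 27))/(-38747 - 23826) = (-14322 + 35*27)/(-38747 - 23826) = (-14322 + 945)/(-62573) = -13377*(-1/62573) = 273/1277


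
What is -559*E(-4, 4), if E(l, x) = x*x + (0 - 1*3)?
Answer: -7267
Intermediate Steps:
E(l, x) = -3 + x² (E(l, x) = x² + (0 - 3) = x² - 3 = -3 + x²)
-559*E(-4, 4) = -559*(-3 + 4²) = -559*(-3 + 16) = -559*13 = -7267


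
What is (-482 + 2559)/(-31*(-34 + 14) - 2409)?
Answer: -2077/1789 ≈ -1.1610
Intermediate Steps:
(-482 + 2559)/(-31*(-34 + 14) - 2409) = 2077/(-31*(-20) - 2409) = 2077/(620 - 2409) = 2077/(-1789) = 2077*(-1/1789) = -2077/1789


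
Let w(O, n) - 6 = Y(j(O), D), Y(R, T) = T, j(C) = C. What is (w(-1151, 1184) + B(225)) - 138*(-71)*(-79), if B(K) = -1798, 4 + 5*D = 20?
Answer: -3879154/5 ≈ -7.7583e+5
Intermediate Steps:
D = 16/5 (D = -⅘ + (⅕)*20 = -⅘ + 4 = 16/5 ≈ 3.2000)
w(O, n) = 46/5 (w(O, n) = 6 + 16/5 = 46/5)
(w(-1151, 1184) + B(225)) - 138*(-71)*(-79) = (46/5 - 1798) - 138*(-71)*(-79) = -8944/5 + 9798*(-79) = -8944/5 - 774042 = -3879154/5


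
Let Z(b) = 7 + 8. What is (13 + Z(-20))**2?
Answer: 784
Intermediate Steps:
Z(b) = 15
(13 + Z(-20))**2 = (13 + 15)**2 = 28**2 = 784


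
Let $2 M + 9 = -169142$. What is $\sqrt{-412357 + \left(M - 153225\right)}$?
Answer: $\frac{i \sqrt{2600630}}{2} \approx 806.32 i$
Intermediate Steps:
$M = - \frac{169151}{2}$ ($M = - \frac{9}{2} + \frac{1}{2} \left(-169142\right) = - \frac{9}{2} - 84571 = - \frac{169151}{2} \approx -84576.0$)
$\sqrt{-412357 + \left(M - 153225\right)} = \sqrt{-412357 - \frac{475601}{2}} = \sqrt{- \frac{1300315}{2}} = \frac{i \sqrt{2600630}}{2}$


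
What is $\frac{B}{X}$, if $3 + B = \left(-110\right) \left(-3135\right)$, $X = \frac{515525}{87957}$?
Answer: $\frac{30331707579}{515525} \approx 58837.0$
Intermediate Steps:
$X = \frac{515525}{87957}$ ($X = 515525 \cdot \frac{1}{87957} = \frac{515525}{87957} \approx 5.8611$)
$B = 344847$ ($B = -3 - -344850 = -3 + 344850 = 344847$)
$\frac{B}{X} = \frac{344847}{\frac{515525}{87957}} = 344847 \cdot \frac{87957}{515525} = \frac{30331707579}{515525}$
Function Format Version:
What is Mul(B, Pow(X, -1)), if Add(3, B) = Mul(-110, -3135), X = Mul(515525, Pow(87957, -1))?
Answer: Rational(30331707579, 515525) ≈ 58837.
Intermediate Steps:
X = Rational(515525, 87957) (X = Mul(515525, Rational(1, 87957)) = Rational(515525, 87957) ≈ 5.8611)
B = 344847 (B = Add(-3, Mul(-110, -3135)) = Add(-3, 344850) = 344847)
Mul(B, Pow(X, -1)) = Mul(344847, Pow(Rational(515525, 87957), -1)) = Mul(344847, Rational(87957, 515525)) = Rational(30331707579, 515525)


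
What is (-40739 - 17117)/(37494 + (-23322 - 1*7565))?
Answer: -57856/6607 ≈ -8.7568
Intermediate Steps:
(-40739 - 17117)/(37494 + (-23322 - 1*7565)) = -57856/(37494 + (-23322 - 7565)) = -57856/(37494 - 30887) = -57856/6607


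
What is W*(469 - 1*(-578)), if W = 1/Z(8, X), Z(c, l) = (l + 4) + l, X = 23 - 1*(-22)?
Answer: 1047/94 ≈ 11.138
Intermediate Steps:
X = 45 (X = 23 + 22 = 45)
Z(c, l) = 4 + 2*l (Z(c, l) = (4 + l) + l = 4 + 2*l)
W = 1/94 (W = 1/(4 + 2*45) = 1/(4 + 90) = 1/94 ≈ 0.010638)
W*(469 - 1*(-578)) = (469 - 1*(-578))/94 = (469 + 578)/94 = (1/94)*1047 = 1047/94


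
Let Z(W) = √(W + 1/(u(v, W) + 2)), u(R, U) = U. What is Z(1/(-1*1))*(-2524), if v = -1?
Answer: 0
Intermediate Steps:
Z(W) = √(W + 1/(2 + W)) (Z(W) = √(W + 1/(W + 2)) = √(W + 1/(2 + W)))
Z(1/(-1*1))*(-2524) = √((1 + (1/(-1*1))*(2 + 1/(-1*1)))/(2 + 1/(-1*1)))*(-2524) = √((1 + (1/(-1))*(2 + 1/(-1)))/(2 + 1/(-1)))*(-2524) = √((1 + (1*(-1))*(2 + 1*(-1)))/(2 + 1*(-1)))*(-2524) = √((1 - (2 - 1))/(2 - 1))*(-2524) = √((1 - 1*1)/1)*(-2524) = √(1*(1 - 1))*(-2524) = √(1*0)*(-2524) = √0*(-2524) = 0*(-2524) = 0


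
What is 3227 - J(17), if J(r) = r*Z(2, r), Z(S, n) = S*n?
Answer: 2649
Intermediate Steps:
J(r) = 2*r² (J(r) = r*(2*r) = 2*r²)
3227 - J(17) = 3227 - 2*17² = 3227 - 2*289 = 3227 - 1*578 = 3227 - 578 = 2649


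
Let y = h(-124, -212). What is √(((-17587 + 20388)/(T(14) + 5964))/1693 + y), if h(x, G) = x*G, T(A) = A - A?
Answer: √670018424214567351/5048526 ≈ 162.14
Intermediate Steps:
T(A) = 0
h(x, G) = G*x
y = 26288 (y = -212*(-124) = 26288)
√(((-17587 + 20388)/(T(14) + 5964))/1693 + y) = √(((-17587 + 20388)/(0 + 5964))/1693 + 26288) = √((2801/5964)*(1/1693) + 26288) = √(2801/10097052 + 26288) = √(265431305777/10097052) = √670018424214567351/5048526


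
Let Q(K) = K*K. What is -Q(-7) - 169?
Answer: -218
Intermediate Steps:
Q(K) = K²
-Q(-7) - 169 = -1*(-7)² - 169 = -1*49 - 169 = -49 - 169 = -218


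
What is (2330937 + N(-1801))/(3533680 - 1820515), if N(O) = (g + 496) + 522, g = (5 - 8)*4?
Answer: 2331943/1713165 ≈ 1.3612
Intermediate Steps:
g = -12 (g = -3*4 = -12)
N(O) = 1006 (N(O) = (-12 + 496) + 522 = 484 + 522 = 1006)
(2330937 + N(-1801))/(3533680 - 1820515) = (2330937 + 1006)/(3533680 - 1820515) = 2331943/1713165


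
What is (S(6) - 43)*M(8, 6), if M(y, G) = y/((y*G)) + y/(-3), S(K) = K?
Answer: 185/2 ≈ 92.500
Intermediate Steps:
M(y, G) = 1/G - y/3 (M(y, G) = y/((G*y)) + y*(-1/3) = y*(1/(G*y)) - y/3 = 1/G - y/3)
(S(6) - 43)*M(8, 6) = (6 - 43)*(1/6 - 1/3*8) = -37*(1/6 - 8/3) = -37*(-5/2) = 185/2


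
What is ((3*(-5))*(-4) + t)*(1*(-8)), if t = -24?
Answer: -288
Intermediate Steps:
((3*(-5))*(-4) + t)*(1*(-8)) = ((3*(-5))*(-4) - 24)*(1*(-8)) = (-15*(-4) - 24)*(-8) = (60 - 24)*(-8) = 36*(-8) = -288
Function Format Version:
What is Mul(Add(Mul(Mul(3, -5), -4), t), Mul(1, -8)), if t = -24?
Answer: -288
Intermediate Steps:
Mul(Add(Mul(Mul(3, -5), -4), t), Mul(1, -8)) = Mul(Add(Mul(Mul(3, -5), -4), -24), Mul(1, -8)) = Mul(Add(Mul(-15, -4), -24), -8) = Mul(Add(60, -24), -8) = Mul(36, -8) = -288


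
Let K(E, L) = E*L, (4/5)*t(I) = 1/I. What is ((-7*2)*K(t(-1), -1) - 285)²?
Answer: 366025/4 ≈ 91506.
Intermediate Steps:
t(I) = 5/(4*I)
((-7*2)*K(t(-1), -1) - 285)² = ((-7*2)*(((5/4)/(-1))*(-1)) - 285)² = (-14*(5/4)*(-1)*(-1) - 285)² = (-(-35)*(-1)/2 - 285)² = (-14*5/4 - 285)² = (-35/2 - 285)² = (-605/2)² = 366025/4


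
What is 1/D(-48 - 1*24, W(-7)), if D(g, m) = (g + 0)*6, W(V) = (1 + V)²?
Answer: -1/432 ≈ -0.0023148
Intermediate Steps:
D(g, m) = 6*g (D(g, m) = g*6 = 6*g)
1/D(-48 - 1*24, W(-7)) = 1/(6*(-48 - 1*24)) = 1/(6*(-48 - 24)) = 1/(6*(-72)) = 1/(-432) = -1/432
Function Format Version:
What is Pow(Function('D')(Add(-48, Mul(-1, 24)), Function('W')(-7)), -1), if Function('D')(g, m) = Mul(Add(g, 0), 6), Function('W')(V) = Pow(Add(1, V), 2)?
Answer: Rational(-1, 432) ≈ -0.0023148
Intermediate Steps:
Function('D')(g, m) = Mul(6, g) (Function('D')(g, m) = Mul(g, 6) = Mul(6, g))
Pow(Function('D')(Add(-48, Mul(-1, 24)), Function('W')(-7)), -1) = Pow(Mul(6, Add(-48, Mul(-1, 24))), -1) = Pow(Mul(6, Add(-48, -24)), -1) = Pow(Mul(6, -72), -1) = Pow(-432, -1) = Rational(-1, 432)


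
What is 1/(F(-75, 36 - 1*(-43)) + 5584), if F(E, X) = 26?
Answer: 1/5610 ≈ 0.00017825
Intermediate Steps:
1/(F(-75, 36 - 1*(-43)) + 5584) = 1/(26 + 5584) = 1/5610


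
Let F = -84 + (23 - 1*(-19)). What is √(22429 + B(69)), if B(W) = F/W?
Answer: 3*√1318291/23 ≈ 149.76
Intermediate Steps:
F = -42 (F = -84 + (23 + 19) = -84 + 42 = -42)
B(W) = -42/W
√(22429 + B(69)) = √(22429 - 42/69) = √(22429 - 42*1/69) = √(22429 - 14/23) = √(515853/23) = 3*√1318291/23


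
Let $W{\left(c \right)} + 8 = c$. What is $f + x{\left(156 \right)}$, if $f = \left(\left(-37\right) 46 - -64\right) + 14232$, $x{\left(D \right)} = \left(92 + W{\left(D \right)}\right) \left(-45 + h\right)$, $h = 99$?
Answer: $25554$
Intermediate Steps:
$W{\left(c \right)} = -8 + c$
$x{\left(D \right)} = 4536 + 54 D$ ($x{\left(D \right)} = \left(92 + \left(-8 + D\right)\right) \left(-45 + 99\right) = \left(84 + D\right) 54 = 4536 + 54 D$)
$f = 12594$ ($f = \left(-1702 + 64\right) + 14232 = -1638 + 14232 = 12594$)
$f + x{\left(156 \right)} = 12594 + \left(4536 + 54 \cdot 156\right) = 12594 + \left(4536 + 8424\right) = 12594 + 12960 = 25554$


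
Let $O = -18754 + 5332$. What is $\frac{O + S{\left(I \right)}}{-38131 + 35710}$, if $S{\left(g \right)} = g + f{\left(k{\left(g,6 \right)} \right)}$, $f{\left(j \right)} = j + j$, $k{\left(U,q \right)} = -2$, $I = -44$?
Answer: $\frac{4490}{807} \approx 5.5638$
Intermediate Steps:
$O = -13422$
$f{\left(j \right)} = 2 j$
$S{\left(g \right)} = -4 + g$ ($S{\left(g \right)} = g + 2 \left(-2\right) = g - 4 = -4 + g$)
$\frac{O + S{\left(I \right)}}{-38131 + 35710} = \frac{-13422 - 48}{-38131 + 35710} = \frac{-13422 - 48}{-2421} = \left(-13470\right) \left(- \frac{1}{2421}\right) = \frac{4490}{807}$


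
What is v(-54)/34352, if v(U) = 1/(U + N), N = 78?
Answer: 1/824448 ≈ 1.2129e-6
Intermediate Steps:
v(U) = 1/(78 + U) (v(U) = 1/(U + 78) = 1/(78 + U))
v(-54)/34352 = 1/((78 - 54)*34352) = (1/34352)/24 = (1/24)*(1/34352) = 1/824448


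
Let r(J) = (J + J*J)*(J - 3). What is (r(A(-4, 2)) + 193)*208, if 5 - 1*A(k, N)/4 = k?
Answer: 9182992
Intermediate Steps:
A(k, N) = 20 - 4*k
r(J) = (-3 + J)*(J + J**2) (r(J) = (J + J**2)*(-3 + J) = (-3 + J)*(J + J**2))
(r(A(-4, 2)) + 193)*208 = ((20 - 4*(-4))*(-3 + (20 - 4*(-4))**2 - 2*(20 - 4*(-4))) + 193)*208 = ((20 + 16)*(-3 + (20 + 16)**2 - 2*(20 + 16)) + 193)*208 = (36*(-3 + 36**2 - 2*36) + 193)*208 = (36*(-3 + 1296 - 72) + 193)*208 = (36*1221 + 193)*208 = (43956 + 193)*208 = 44149*208 = 9182992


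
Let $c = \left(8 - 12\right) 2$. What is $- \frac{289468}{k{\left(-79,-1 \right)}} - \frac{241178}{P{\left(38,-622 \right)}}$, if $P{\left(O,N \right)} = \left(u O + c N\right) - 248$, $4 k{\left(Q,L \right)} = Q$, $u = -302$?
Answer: $\frac{559455237}{38078} \approx 14692.0$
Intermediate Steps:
$k{\left(Q,L \right)} = \frac{Q}{4}$
$c = -8$ ($c = \left(-4\right) 2 = -8$)
$P{\left(O,N \right)} = -248 - 302 O - 8 N$ ($P{\left(O,N \right)} = \left(- 302 O - 8 N\right) - 248 = -248 - 302 O - 8 N$)
$- \frac{289468}{k{\left(-79,-1 \right)}} - \frac{241178}{P{\left(38,-622 \right)}} = - \frac{289468}{\frac{1}{4} \left(-79\right)} - \frac{241178}{-248 - 11476 - -4976} = - \frac{289468}{- \frac{79}{4}} - \frac{241178}{-248 - 11476 + 4976} = \left(-289468\right) \left(- \frac{4}{79}\right) - \frac{241178}{-6748} = \frac{1157872}{79} - - \frac{17227}{482} = \frac{1157872}{79} + \frac{17227}{482} = \frac{559455237}{38078}$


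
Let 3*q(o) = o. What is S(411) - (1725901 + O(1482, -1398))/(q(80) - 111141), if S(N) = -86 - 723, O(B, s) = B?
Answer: -264492338/333343 ≈ -793.45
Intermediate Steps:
q(o) = o/3
S(N) = -809
S(411) - (1725901 + O(1482, -1398))/(q(80) - 111141) = -809 - (1725901 + 1482)/((⅓)*80 - 111141) = -809 - 1727383/(80/3 - 111141) = -809 - 1727383/(-333343/3) = -809 - 1727383*(-3)/333343 = -809 - 1*(-5182149/333343) = -809 + 5182149/333343 = -264492338/333343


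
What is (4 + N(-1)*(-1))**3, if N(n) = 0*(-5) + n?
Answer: 125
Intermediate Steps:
N(n) = n (N(n) = 0 + n = n)
(4 + N(-1)*(-1))**3 = (4 - 1*(-1))**3 = (4 + 1)**3 = 5**3 = 125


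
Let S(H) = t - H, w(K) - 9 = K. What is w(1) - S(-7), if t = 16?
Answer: -13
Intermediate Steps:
w(K) = 9 + K
S(H) = 16 - H
w(1) - S(-7) = (9 + 1) - (16 - 1*(-7)) = 10 - (16 + 7) = 10 - 1*23 = 10 - 23 = -13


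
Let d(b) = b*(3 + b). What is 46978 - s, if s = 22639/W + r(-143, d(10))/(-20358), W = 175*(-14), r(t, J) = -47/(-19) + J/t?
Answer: 40817478675884/868692825 ≈ 46987.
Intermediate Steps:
r(t, J) = 47/19 + J/t (r(t, J) = -47*(-1/19) + J/t = 47/19 + J/t)
W = -2450
s = -8027143034/868692825 (s = 22639/(-2450) + (47/19 + (10*(3 + 10))/(-143))/(-20358) = 22639*(-1/2450) + (47/19 + (10*13)*(-1/143))*(-1/20358) = -22639/2450 + (47/19 + 130*(-1/143))*(-1/20358) = -22639/2450 + (47/19 - 10/11)*(-1/20358) = -22639/2450 + (327/209)*(-1/20358) = -22639/2450 - 109/1418274 = -8027143034/868692825 ≈ -9.2405)
46978 - s = 46978 - 1*(-8027143034/868692825) = 46978 + 8027143034/868692825 = 40817478675884/868692825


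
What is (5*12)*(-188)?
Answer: -11280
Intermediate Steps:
(5*12)*(-188) = 60*(-188) = -11280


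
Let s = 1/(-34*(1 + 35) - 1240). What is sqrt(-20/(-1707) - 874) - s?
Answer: 1/2464 + I*sqrt(2546669886)/1707 ≈ 0.00040584 + 29.563*I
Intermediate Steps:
s = -1/2464 (s = 1/(-34*36 - 1240) = 1/(-1224 - 1240) = 1/(-2464) = -1/2464 ≈ -0.00040584)
sqrt(-20/(-1707) - 874) - s = sqrt(-20/(-1707) - 874) - 1*(-1/2464) = sqrt(-20*(-1/1707) - 874) + 1/2464 = sqrt(20/1707 - 874) + 1/2464 = sqrt(-1491898/1707) + 1/2464 = I*sqrt(2546669886)/1707 + 1/2464 = 1/2464 + I*sqrt(2546669886)/1707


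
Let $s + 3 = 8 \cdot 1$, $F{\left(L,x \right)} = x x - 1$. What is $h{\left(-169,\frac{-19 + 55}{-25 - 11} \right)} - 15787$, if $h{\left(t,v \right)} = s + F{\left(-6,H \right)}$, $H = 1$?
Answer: $-15782$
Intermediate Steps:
$F{\left(L,x \right)} = -1 + x^{2}$ ($F{\left(L,x \right)} = x^{2} - 1 = -1 + x^{2}$)
$s = 5$ ($s = -3 + 8 \cdot 1 = -3 + 8 = 5$)
$h{\left(t,v \right)} = 5$ ($h{\left(t,v \right)} = 5 - \left(1 - 1^{2}\right) = 5 + \left(-1 + 1\right) = 5 + 0 = 5$)
$h{\left(-169,\frac{-19 + 55}{-25 - 11} \right)} - 15787 = 5 - 15787 = -15782$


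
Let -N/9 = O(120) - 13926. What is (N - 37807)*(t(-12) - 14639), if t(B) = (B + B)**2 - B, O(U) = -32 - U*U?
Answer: -3054898165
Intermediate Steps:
O(U) = -32 - U**2
t(B) = -B + 4*B**2 (t(B) = (2*B)**2 - B = 4*B**2 - B = -B + 4*B**2)
N = 255222 (N = -9*((-32 - 1*120**2) - 13926) = -9*((-32 - 1*14400) - 13926) = -9*((-32 - 14400) - 13926) = -9*(-14432 - 13926) = -9*(-28358) = 255222)
(N - 37807)*(t(-12) - 14639) = (255222 - 37807)*(-12*(-1 + 4*(-12)) - 14639) = 217415*(-12*(-1 - 48) - 14639) = 217415*(-12*(-49) - 14639) = 217415*(588 - 14639) = 217415*(-14051) = -3054898165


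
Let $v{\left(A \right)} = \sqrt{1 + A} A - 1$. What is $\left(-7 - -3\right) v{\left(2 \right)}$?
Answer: $4 - 8 \sqrt{3} \approx -9.8564$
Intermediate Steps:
$v{\left(A \right)} = -1 + A \sqrt{1 + A}$ ($v{\left(A \right)} = A \sqrt{1 + A} - 1 = -1 + A \sqrt{1 + A}$)
$\left(-7 - -3\right) v{\left(2 \right)} = \left(-7 - -3\right) \left(-1 + 2 \sqrt{1 + 2}\right) = \left(-7 + 3\right) \left(-1 + 2 \sqrt{3}\right) = - 4 \left(-1 + 2 \sqrt{3}\right) = 4 - 8 \sqrt{3}$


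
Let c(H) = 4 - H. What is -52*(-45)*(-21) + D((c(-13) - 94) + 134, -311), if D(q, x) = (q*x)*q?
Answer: -1059579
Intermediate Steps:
D(q, x) = x*q**2
-52*(-45)*(-21) + D((c(-13) - 94) + 134, -311) = -52*(-45)*(-21) - 311*(((4 - 1*(-13)) - 94) + 134)**2 = 2340*(-21) - 311*(((4 + 13) - 94) + 134)**2 = -49140 - 311*((17 - 94) + 134)**2 = -49140 - 311*(-77 + 134)**2 = -49140 - 311*57**2 = -49140 - 311*3249 = -49140 - 1010439 = -1059579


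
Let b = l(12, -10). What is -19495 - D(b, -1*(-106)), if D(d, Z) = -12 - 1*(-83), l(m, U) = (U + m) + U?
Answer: -19566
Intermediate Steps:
l(m, U) = m + 2*U
b = -8 (b = 12 + 2*(-10) = 12 - 20 = -8)
D(d, Z) = 71 (D(d, Z) = -12 + 83 = 71)
-19495 - D(b, -1*(-106)) = -19495 - 1*71 = -19495 - 71 = -19566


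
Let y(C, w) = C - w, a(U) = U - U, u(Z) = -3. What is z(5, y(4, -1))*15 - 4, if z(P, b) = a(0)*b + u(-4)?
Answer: -49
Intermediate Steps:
a(U) = 0
z(P, b) = -3 (z(P, b) = 0*b - 3 = 0 - 3 = -3)
z(5, y(4, -1))*15 - 4 = -3*15 - 4 = -45 - 4 = -49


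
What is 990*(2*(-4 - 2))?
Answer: -11880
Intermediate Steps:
990*(2*(-4 - 2)) = 990*(2*(-6)) = 990*(-12) = -11880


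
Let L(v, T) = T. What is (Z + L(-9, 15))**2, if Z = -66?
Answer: 2601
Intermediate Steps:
(Z + L(-9, 15))**2 = (-66 + 15)**2 = (-51)**2 = 2601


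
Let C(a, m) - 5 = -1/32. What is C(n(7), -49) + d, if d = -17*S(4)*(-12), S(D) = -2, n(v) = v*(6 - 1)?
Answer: -12897/32 ≈ -403.03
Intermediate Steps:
n(v) = 5*v (n(v) = v*5 = 5*v)
C(a, m) = 159/32 (C(a, m) = 5 - 1/32 = 159/32)
d = -408 (d = -17*(-2)*(-12) = 34*(-12) = -408)
C(n(7), -49) + d = 159/32 - 408 = -12897/32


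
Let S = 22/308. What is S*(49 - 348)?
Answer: -299/14 ≈ -21.357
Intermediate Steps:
S = 1/14 (S = 22*(1/308) = 1/14 ≈ 0.071429)
S*(49 - 348) = (49 - 348)/14 = (1/14)*(-299) = -299/14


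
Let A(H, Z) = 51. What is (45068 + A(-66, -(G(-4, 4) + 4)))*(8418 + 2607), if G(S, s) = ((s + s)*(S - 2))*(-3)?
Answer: 497436975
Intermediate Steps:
G(S, s) = -6*s*(-2 + S) (G(S, s) = ((2*s)*(-2 + S))*(-3) = (2*s*(-2 + S))*(-3) = -6*s*(-2 + S))
(45068 + A(-66, -(G(-4, 4) + 4)))*(8418 + 2607) = (45068 + 51)*(8418 + 2607) = 45119*11025 = 497436975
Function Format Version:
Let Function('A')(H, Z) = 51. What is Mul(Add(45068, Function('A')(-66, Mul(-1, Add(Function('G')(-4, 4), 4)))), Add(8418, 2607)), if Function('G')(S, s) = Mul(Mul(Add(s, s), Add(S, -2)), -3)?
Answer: 497436975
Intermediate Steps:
Function('G')(S, s) = Mul(-6, s, Add(-2, S)) (Function('G')(S, s) = Mul(Mul(Mul(2, s), Add(-2, S)), -3) = Mul(Mul(2, s, Add(-2, S)), -3) = Mul(-6, s, Add(-2, S)))
Mul(Add(45068, Function('A')(-66, Mul(-1, Add(Function('G')(-4, 4), 4)))), Add(8418, 2607)) = Mul(Add(45068, 51), Add(8418, 2607)) = Mul(45119, 11025) = 497436975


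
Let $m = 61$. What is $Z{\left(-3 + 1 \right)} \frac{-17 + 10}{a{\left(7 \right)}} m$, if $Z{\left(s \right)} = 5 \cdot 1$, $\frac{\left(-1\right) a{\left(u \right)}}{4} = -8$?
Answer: $- \frac{2135}{32} \approx -66.719$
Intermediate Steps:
$a{\left(u \right)} = 32$ ($a{\left(u \right)} = \left(-4\right) \left(-8\right) = 32$)
$Z{\left(s \right)} = 5$
$Z{\left(-3 + 1 \right)} \frac{-17 + 10}{a{\left(7 \right)}} m = 5 \frac{-17 + 10}{32} \cdot 61 = 5 \left(\left(-7\right) \frac{1}{32}\right) 61 = 5 \left(- \frac{7}{32}\right) 61 = \left(- \frac{35}{32}\right) 61 = - \frac{2135}{32}$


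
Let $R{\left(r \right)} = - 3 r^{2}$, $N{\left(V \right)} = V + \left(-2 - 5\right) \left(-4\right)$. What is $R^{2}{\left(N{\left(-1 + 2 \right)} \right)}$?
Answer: $6365529$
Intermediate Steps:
$N{\left(V \right)} = 28 + V$ ($N{\left(V \right)} = V - -28 = V + 28 = 28 + V$)
$R^{2}{\left(N{\left(-1 + 2 \right)} \right)} = \left(- 3 \left(28 + \left(-1 + 2\right)\right)^{2}\right)^{2} = \left(- 3 \left(28 + 1\right)^{2}\right)^{2} = \left(- 3 \cdot 29^{2}\right)^{2} = \left(\left(-3\right) 841\right)^{2} = \left(-2523\right)^{2} = 6365529$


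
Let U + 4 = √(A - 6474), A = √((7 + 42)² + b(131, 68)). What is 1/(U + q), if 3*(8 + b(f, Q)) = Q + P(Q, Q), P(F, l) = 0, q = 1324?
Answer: 1/(1320 + I*√(6474 - √21741/3)) ≈ 0.00075479 - 4.5834e-5*I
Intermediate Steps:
b(f, Q) = -8 + Q/3 (b(f, Q) = -8 + (Q + 0)/3 = -8 + Q/3)
A = √21741/3 (A = √((7 + 42)² + (-8 + (⅓)*68)) = √(49² + (-8 + 68/3)) = √(2401 + 44/3) = √(7247/3) = √21741/3 ≈ 49.149)
U = -4 + √(-6474 + √21741/3) (U = -4 + √(√21741/3 - 6474) = -4 + √(-6474 + √21741/3) ≈ -4.0 + 80.155*I)
1/(U + q) = 1/((-4 + I*√(58266 - 3*√21741)/3) + 1324) = 1/(1320 + I*√(58266 - 3*√21741)/3)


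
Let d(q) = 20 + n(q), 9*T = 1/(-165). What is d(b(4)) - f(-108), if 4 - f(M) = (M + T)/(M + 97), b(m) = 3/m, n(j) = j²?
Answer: 6894871/261360 ≈ 26.381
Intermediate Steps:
T = -1/1485 (T = (⅑)/(-165) = (⅑)*(-1/165) = -1/1485 ≈ -0.00067340)
f(M) = 4 - (-1/1485 + M)/(97 + M) (f(M) = 4 - (M - 1/1485)/(M + 97) = 4 - (-1/1485 + M)/(97 + M))
d(q) = 20 + q²
d(b(4)) - f(-108) = (20 + (3/4)²) - (576181 + 4455*(-108))/(1485*(97 - 108)) = (20 + (3*(¼))²) - (576181 - 481140)/(1485*(-11)) = (20 + (¾)²) - (-1)*95041/(1485*11) = (20 + 9/16) - 1*(-95041/16335) = 329/16 + 95041/16335 = 6894871/261360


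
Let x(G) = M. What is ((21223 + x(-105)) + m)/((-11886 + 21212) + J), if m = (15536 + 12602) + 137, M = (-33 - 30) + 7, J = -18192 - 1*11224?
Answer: -24721/10045 ≈ -2.4610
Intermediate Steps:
J = -29416 (J = -18192 - 11224 = -29416)
M = -56 (M = -63 + 7 = -56)
m = 28275 (m = 28138 + 137 = 28275)
x(G) = -56
((21223 + x(-105)) + m)/((-11886 + 21212) + J) = ((21223 - 56) + 28275)/((-11886 + 21212) - 29416) = (21167 + 28275)/(9326 - 29416) = 49442/(-20090) = 49442*(-1/20090) = -24721/10045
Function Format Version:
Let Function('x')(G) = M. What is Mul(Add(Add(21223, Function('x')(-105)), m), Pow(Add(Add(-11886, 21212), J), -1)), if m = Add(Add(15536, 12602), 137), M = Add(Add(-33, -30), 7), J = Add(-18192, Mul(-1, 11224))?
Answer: Rational(-24721, 10045) ≈ -2.4610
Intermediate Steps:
J = -29416 (J = Add(-18192, -11224) = -29416)
M = -56 (M = Add(-63, 7) = -56)
m = 28275 (m = Add(28138, 137) = 28275)
Function('x')(G) = -56
Mul(Add(Add(21223, Function('x')(-105)), m), Pow(Add(Add(-11886, 21212), J), -1)) = Mul(Add(Add(21223, -56), 28275), Pow(Add(Add(-11886, 21212), -29416), -1)) = Mul(Add(21167, 28275), Pow(Add(9326, -29416), -1)) = Mul(49442, Pow(-20090, -1)) = Mul(49442, Rational(-1, 20090)) = Rational(-24721, 10045)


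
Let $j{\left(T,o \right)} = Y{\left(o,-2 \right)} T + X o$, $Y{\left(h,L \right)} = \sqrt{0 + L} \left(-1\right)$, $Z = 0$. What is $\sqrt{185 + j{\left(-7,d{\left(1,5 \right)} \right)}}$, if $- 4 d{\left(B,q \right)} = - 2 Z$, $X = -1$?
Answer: $\sqrt{185 + 7 i \sqrt{2}} \approx 13.606 + 0.36378 i$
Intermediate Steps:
$Y{\left(h,L \right)} = - \sqrt{L}$ ($Y{\left(h,L \right)} = \sqrt{L} \left(-1\right) = - \sqrt{L}$)
$d{\left(B,q \right)} = 0$ ($d{\left(B,q \right)} = - \frac{\left(-2\right) 0}{4} = \left(- \frac{1}{4}\right) 0 = 0$)
$j{\left(T,o \right)} = - o - i T \sqrt{2}$ ($j{\left(T,o \right)} = - \sqrt{-2} T - o = - i \sqrt{2} T - o = - i T \sqrt{2} - o = - o - i T \sqrt{2}$)
$\sqrt{185 + j{\left(-7,d{\left(1,5 \right)} \right)}} = \sqrt{185 - i \left(-7\right) \sqrt{2}} = \sqrt{185 + \left(0 + 7 i \sqrt{2}\right)} = \sqrt{185 + 7 i \sqrt{2}}$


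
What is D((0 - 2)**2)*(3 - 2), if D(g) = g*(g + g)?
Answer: 32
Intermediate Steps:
D(g) = 2*g**2 (D(g) = g*(2*g) = 2*g**2)
D((0 - 2)**2)*(3 - 2) = (2*((0 - 2)**2)**2)*(3 - 2) = (2*((-2)**2)**2)*1 = (2*4**2)*1 = (2*16)*1 = 32*1 = 32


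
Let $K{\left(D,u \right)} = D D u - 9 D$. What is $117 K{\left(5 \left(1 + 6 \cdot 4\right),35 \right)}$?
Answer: $63852750$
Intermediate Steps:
$K{\left(D,u \right)} = - 9 D + u D^{2}$ ($K{\left(D,u \right)} = D^{2} u - 9 D = u D^{2} - 9 D = - 9 D + u D^{2}$)
$117 K{\left(5 \left(1 + 6 \cdot 4\right),35 \right)} = 117 \cdot 5 \left(1 + 6 \cdot 4\right) \left(-9 + 5 \left(1 + 6 \cdot 4\right) 35\right) = 117 \cdot 5 \left(1 + 24\right) \left(-9 + 5 \left(1 + 24\right) 35\right) = 117 \cdot 5 \cdot 25 \left(-9 + 5 \cdot 25 \cdot 35\right) = 117 \cdot 125 \left(-9 + 125 \cdot 35\right) = 117 \cdot 125 \left(-9 + 4375\right) = 117 \cdot 125 \cdot 4366 = 117 \cdot 545750 = 63852750$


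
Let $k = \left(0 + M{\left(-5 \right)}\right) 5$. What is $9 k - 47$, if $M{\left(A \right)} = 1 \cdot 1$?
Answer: $-2$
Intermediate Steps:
$M{\left(A \right)} = 1$
$k = 5$ ($k = \left(0 + 1\right) 5 = 1 \cdot 5 = 5$)
$9 k - 47 = 9 \cdot 5 - 47 = 45 - 47 = -2$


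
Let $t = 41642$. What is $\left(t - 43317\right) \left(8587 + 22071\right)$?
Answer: $-51352150$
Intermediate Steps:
$\left(t - 43317\right) \left(8587 + 22071\right) = \left(41642 - 43317\right) \left(8587 + 22071\right) = \left(-1675\right) 30658 = -51352150$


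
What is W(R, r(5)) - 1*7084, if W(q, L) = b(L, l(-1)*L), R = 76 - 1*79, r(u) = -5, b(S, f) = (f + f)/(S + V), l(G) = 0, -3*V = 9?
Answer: -7084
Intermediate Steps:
V = -3 (V = -⅓*9 = -3)
b(S, f) = 2*f/(-3 + S) (b(S, f) = (f + f)/(S - 3) = (2*f)/(-3 + S) = 2*f/(-3 + S))
R = -3 (R = 76 - 79 = -3)
W(q, L) = 0 (W(q, L) = 2*(0*L)/(-3 + L) = 2*0/(-3 + L) = 0)
W(R, r(5)) - 1*7084 = 0 - 1*7084 = 0 - 7084 = -7084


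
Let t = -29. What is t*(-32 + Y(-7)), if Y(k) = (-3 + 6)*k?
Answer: 1537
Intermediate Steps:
Y(k) = 3*k
t*(-32 + Y(-7)) = -29*(-32 + 3*(-7)) = -29*(-32 - 21) = -29*(-53) = 1537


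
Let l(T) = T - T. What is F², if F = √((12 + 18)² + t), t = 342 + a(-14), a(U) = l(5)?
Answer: 1242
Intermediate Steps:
l(T) = 0
a(U) = 0
t = 342 (t = 342 + 0 = 342)
F = 3*√138 (F = √((12 + 18)² + 342) = √(30² + 342) = √(900 + 342) = √1242 = 3*√138 ≈ 35.242)
F² = (3*√138)² = 1242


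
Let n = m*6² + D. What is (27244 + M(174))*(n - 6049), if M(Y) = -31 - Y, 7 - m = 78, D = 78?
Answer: -230561553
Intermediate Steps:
m = -71 (m = 7 - 1*78 = 7 - 78 = -71)
n = -2478 (n = -71*6² + 78 = -71*36 + 78 = -2556 + 78 = -2478)
(27244 + M(174))*(n - 6049) = (27244 + (-31 - 1*174))*(-2478 - 6049) = (27244 + (-31 - 174))*(-8527) = (27244 - 205)*(-8527) = 27039*(-8527) = -230561553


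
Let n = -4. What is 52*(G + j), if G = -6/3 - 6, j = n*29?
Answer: -6448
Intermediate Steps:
j = -116 (j = -4*29 = -116)
G = -8 (G = -6/3 - 6 = -2*1 - 6 = -2 - 6 = -8)
52*(G + j) = 52*(-8 - 116) = 52*(-124) = -6448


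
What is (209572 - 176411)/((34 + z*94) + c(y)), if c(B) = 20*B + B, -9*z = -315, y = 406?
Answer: 33161/11850 ≈ 2.7984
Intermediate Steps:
z = 35 (z = -1/9*(-315) = 35)
c(B) = 21*B
(209572 - 176411)/((34 + z*94) + c(y)) = (209572 - 176411)/((34 + 35*94) + 21*406) = 33161/((34 + 3290) + 8526) = 33161/(3324 + 8526) = 33161/11850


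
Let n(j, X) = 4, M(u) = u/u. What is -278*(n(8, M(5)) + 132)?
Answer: -37808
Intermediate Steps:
M(u) = 1
-278*(n(8, M(5)) + 132) = -278*(4 + 132) = -278*136 = -37808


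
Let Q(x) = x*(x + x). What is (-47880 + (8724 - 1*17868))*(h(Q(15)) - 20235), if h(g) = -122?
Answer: 1160837568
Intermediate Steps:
Q(x) = 2*x**2 (Q(x) = x*(2*x) = 2*x**2)
(-47880 + (8724 - 1*17868))*(h(Q(15)) - 20235) = (-47880 + (8724 - 1*17868))*(-122 - 20235) = (-47880 + (8724 - 17868))*(-20357) = (-47880 - 9144)*(-20357) = -57024*(-20357) = 1160837568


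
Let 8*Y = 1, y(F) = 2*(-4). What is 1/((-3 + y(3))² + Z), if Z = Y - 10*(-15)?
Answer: 8/2169 ≈ 0.0036883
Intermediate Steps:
y(F) = -8
Y = ⅛ (Y = (⅛)*1 = ⅛ ≈ 0.12500)
Z = 1201/8 (Z = ⅛ - 10*(-15) = ⅛ + 150 = 1201/8 ≈ 150.13)
1/((-3 + y(3))² + Z) = 1/((-3 - 8)² + 1201/8) = 1/((-11)² + 1201/8) = 1/(121 + 1201/8) = 1/(2169/8) = 8/2169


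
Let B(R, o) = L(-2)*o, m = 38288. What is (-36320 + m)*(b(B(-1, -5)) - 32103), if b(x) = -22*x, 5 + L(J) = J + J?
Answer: -65127024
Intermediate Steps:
L(J) = -5 + 2*J (L(J) = -5 + (J + J) = -5 + 2*J)
B(R, o) = -9*o (B(R, o) = (-5 + 2*(-2))*o = (-5 - 4)*o = -9*o)
(-36320 + m)*(b(B(-1, -5)) - 32103) = (-36320 + 38288)*(-(-198)*(-5) - 32103) = 1968*(-22*45 - 32103) = 1968*(-990 - 32103) = 1968*(-33093) = -65127024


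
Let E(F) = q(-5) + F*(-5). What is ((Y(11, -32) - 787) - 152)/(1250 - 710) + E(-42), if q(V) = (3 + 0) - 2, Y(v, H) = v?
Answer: 28253/135 ≈ 209.28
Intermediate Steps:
q(V) = 1 (q(V) = 3 - 2 = 1)
E(F) = 1 - 5*F (E(F) = 1 + F*(-5) = 1 - 5*F)
((Y(11, -32) - 787) - 152)/(1250 - 710) + E(-42) = ((11 - 787) - 152)/(1250 - 710) + (1 - 5*(-42)) = (-776 - 152)/540 + (1 + 210) = -928*1/540 + 211 = -232/135 + 211 = 28253/135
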